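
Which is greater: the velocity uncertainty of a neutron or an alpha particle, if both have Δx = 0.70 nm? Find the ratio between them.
The neutron has the larger minimum velocity uncertainty, by a ratio of 4.0.

For both particles, Δp_min = ℏ/(2Δx) = 7.533e-26 kg·m/s (same for both).

The velocity uncertainty is Δv = Δp/m:
- neutron: Δv = 7.533e-26 / 1.675e-27 = 4.497e+01 m/s = 44.973 m/s
- alpha particle: Δv = 7.533e-26 / 6.645e-27 = 1.134e+01 m/s = 11.336 m/s

Ratio: 4.497e+01 / 1.134e+01 = 4.0

The lighter particle has larger velocity uncertainty because Δv ∝ 1/m.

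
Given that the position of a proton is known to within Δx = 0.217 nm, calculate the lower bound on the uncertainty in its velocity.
145.274 m/s

Using the Heisenberg uncertainty principle and Δp = mΔv:
ΔxΔp ≥ ℏ/2
Δx(mΔv) ≥ ℏ/2

The minimum uncertainty in velocity is:
Δv_min = ℏ/(2mΔx)
Δv_min = (1.055e-34 J·s) / (2 × 1.673e-27 kg × 2.170e-10 m)
Δv_min = 1.453e+02 m/s = 145.274 m/s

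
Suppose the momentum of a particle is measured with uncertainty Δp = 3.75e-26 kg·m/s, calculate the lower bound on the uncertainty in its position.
1.406 nm

Using the Heisenberg uncertainty principle:
ΔxΔp ≥ ℏ/2

The minimum uncertainty in position is:
Δx_min = ℏ/(2Δp)
Δx_min = (1.055e-34 J·s) / (2 × 3.750e-26 kg·m/s)
Δx_min = 1.406e-09 m = 1.406 nm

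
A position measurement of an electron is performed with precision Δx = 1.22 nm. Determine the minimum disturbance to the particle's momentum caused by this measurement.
4.322 × 10^-26 kg·m/s

The uncertainty principle implies that measuring position disturbs momentum:
ΔxΔp ≥ ℏ/2

When we measure position with precision Δx, we necessarily introduce a momentum uncertainty:
Δp ≥ ℏ/(2Δx)
Δp_min = (1.055e-34 J·s) / (2 × 1.220e-09 m)
Δp_min = 4.322e-26 kg·m/s

The more precisely we measure position, the greater the momentum disturbance.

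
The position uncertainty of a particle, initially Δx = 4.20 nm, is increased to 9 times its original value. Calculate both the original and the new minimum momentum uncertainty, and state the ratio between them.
Original Δp_min = 1.255 × 10^-26 kg·m/s; new Δp'_min = 1.395 × 10^-27 kg·m/s; ratio Δp'_min/Δp_min = 1/9.

From the uncertainty principle ΔxΔp ≥ ℏ/2, the minimum momentum uncertainty is Δp_min = ℏ/(2Δx).

Original (Δx = 4.20 nm = 4.200e-09 m):
Δp_min = (1.055e-34 J·s)/(2 × 4.200e-09 m) = 1.255e-26 kg·m/s

When Δx → 9Δx:
Δp'_min = ℏ/(2 × 9Δx) = (1/9) × ℏ/(2Δx) = (1/9) × Δp_min
Δp'_min = 1/9 × 1.255e-26 kg·m/s = 1.395e-27 kg·m/s

Since Δp_min ∝ 1/Δx, when Δx is increased to 9 times its original value, Δp_min decreases to 1/9 of its original value.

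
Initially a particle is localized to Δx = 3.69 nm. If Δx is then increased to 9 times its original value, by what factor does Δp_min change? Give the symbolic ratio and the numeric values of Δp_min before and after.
Original Δp_min = 1.429 × 10^-26 kg·m/s; new Δp'_min = 1.588 × 10^-27 kg·m/s; ratio Δp'_min/Δp_min = 1/9.

From the uncertainty principle ΔxΔp ≥ ℏ/2, the minimum momentum uncertainty is Δp_min = ℏ/(2Δx).

Original (Δx = 3.69 nm = 3.690e-09 m):
Δp_min = (1.055e-34 J·s)/(2 × 3.690e-09 m) = 1.429e-26 kg·m/s

When Δx → 9Δx:
Δp'_min = ℏ/(2 × 9Δx) = (1/9) × ℏ/(2Δx) = (1/9) × Δp_min
Δp'_min = 1/9 × 1.429e-26 kg·m/s = 1.588e-27 kg·m/s

Since Δp_min ∝ 1/Δx, when Δx is increased to 9 times its original value, Δp_min decreases to 1/9 of its original value.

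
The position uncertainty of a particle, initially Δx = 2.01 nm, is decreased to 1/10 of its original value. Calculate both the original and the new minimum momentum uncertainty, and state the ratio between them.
Original Δp_min = 2.623 × 10^-26 kg·m/s; new Δp'_min = 2.623 × 10^-25 kg·m/s; ratio Δp'_min/Δp_min = 10.

From the uncertainty principle ΔxΔp ≥ ℏ/2, the minimum momentum uncertainty is Δp_min = ℏ/(2Δx).

Original (Δx = 2.01 nm = 2.010e-09 m):
Δp_min = (1.055e-34 J·s)/(2 × 2.010e-09 m) = 2.623e-26 kg·m/s

When Δx → (1/10)Δx:
Δp'_min = ℏ/(2 × (1/10)Δx) = 10 × ℏ/(2Δx) = 10 × Δp_min
Δp'_min = 10 × 2.623e-26 kg·m/s = 2.623e-25 kg·m/s

Since Δp_min ∝ 1/Δx, when Δx is decreased to 1/10 of its original value, Δp_min increases to 10 times its original value.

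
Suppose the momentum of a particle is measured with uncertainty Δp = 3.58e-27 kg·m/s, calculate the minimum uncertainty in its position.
14.729 nm

Using the Heisenberg uncertainty principle:
ΔxΔp ≥ ℏ/2

The minimum uncertainty in position is:
Δx_min = ℏ/(2Δp)
Δx_min = (1.055e-34 J·s) / (2 × 3.580e-27 kg·m/s)
Δx_min = 1.473e-08 m = 14.729 nm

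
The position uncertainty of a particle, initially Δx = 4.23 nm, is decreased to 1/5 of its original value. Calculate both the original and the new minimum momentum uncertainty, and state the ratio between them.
Original Δp_min = 1.247 × 10^-26 kg·m/s; new Δp'_min = 6.233 × 10^-26 kg·m/s; ratio Δp'_min/Δp_min = 5.

From the uncertainty principle ΔxΔp ≥ ℏ/2, the minimum momentum uncertainty is Δp_min = ℏ/(2Δx).

Original (Δx = 4.23 nm = 4.230e-09 m):
Δp_min = (1.055e-34 J·s)/(2 × 4.230e-09 m) = 1.247e-26 kg·m/s

When Δx → (1/5)Δx:
Δp'_min = ℏ/(2 × (1/5)Δx) = 5 × ℏ/(2Δx) = 5 × Δp_min
Δp'_min = 5 × 1.247e-26 kg·m/s = 6.233e-26 kg·m/s

Since Δp_min ∝ 1/Δx, when Δx is decreased to 1/5 of its original value, Δp_min increases to 5 times its original value.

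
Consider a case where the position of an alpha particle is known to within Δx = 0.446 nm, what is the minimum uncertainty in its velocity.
17.793 m/s

Using the Heisenberg uncertainty principle and Δp = mΔv:
ΔxΔp ≥ ℏ/2
Δx(mΔv) ≥ ℏ/2

The minimum uncertainty in velocity is:
Δv_min = ℏ/(2mΔx)
Δv_min = (1.055e-34 J·s) / (2 × 6.645e-27 kg × 4.460e-10 m)
Δv_min = 1.779e+01 m/s = 17.793 m/s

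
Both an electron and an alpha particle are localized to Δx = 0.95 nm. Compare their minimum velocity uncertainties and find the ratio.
The electron has the larger minimum velocity uncertainty, by a ratio of 7294.3.

For both particles, Δp_min = ℏ/(2Δx) = 5.550e-26 kg·m/s (same for both).

The velocity uncertainty is Δv = Δp/m:
- electron: Δv = 5.550e-26 / 9.109e-31 = 6.093e+04 m/s = 60.930 km/s
- alpha particle: Δv = 5.550e-26 / 6.645e-27 = 8.353e+00 m/s = 8.353 m/s

Ratio: 6.093e+04 / 8.353e+00 = 7294.3

The lighter particle has larger velocity uncertainty because Δv ∝ 1/m.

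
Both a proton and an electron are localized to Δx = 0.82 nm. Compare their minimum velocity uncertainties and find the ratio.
The electron has the larger minimum velocity uncertainty, by a ratio of 1836.2.

For both particles, Δp_min = ℏ/(2Δx) = 6.430e-26 kg·m/s (same for both).

The velocity uncertainty is Δv = Δp/m:
- proton: Δv = 6.430e-26 / 1.673e-27 = 3.844e+01 m/s = 38.445 m/s
- electron: Δv = 6.430e-26 / 9.109e-31 = 7.059e+04 m/s = 70.590 km/s

Ratio: 7.059e+04 / 3.844e+01 = 1836.2

The lighter particle has larger velocity uncertainty because Δv ∝ 1/m.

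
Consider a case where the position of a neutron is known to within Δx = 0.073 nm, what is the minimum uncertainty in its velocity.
431.248 m/s

Using the Heisenberg uncertainty principle and Δp = mΔv:
ΔxΔp ≥ ℏ/2
Δx(mΔv) ≥ ℏ/2

The minimum uncertainty in velocity is:
Δv_min = ℏ/(2mΔx)
Δv_min = (1.055e-34 J·s) / (2 × 1.675e-27 kg × 7.300e-11 m)
Δv_min = 4.312e+02 m/s = 431.248 m/s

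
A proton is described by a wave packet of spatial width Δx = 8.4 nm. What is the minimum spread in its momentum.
6.277 × 10^-27 kg·m/s

For a wave packet, the spatial width Δx and momentum spread Δp are related by the uncertainty principle:
ΔxΔp ≥ ℏ/2

The minimum momentum spread is:
Δp_min = ℏ/(2Δx)
Δp_min = (1.055e-34 J·s) / (2 × 8.400e-09 m)
Δp_min = 6.277e-27 kg·m/s

A wave packet cannot have both a well-defined position and well-defined momentum.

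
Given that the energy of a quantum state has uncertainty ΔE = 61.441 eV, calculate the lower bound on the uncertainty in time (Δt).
5.356 as

Using the energy-time uncertainty principle:
ΔEΔt ≥ ℏ/2

The minimum uncertainty in time is:
Δt_min = ℏ/(2ΔE)
Δt_min = (1.055e-34 J·s) / (2 × 9.844e-18 J)
Δt_min = 5.356e-18 s = 5.356 as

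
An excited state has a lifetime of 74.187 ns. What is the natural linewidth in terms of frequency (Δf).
1.073 MHz

Using the energy-time uncertainty principle and E = hf:
ΔEΔt ≥ ℏ/2
hΔf·Δt ≥ ℏ/2

The minimum frequency uncertainty is:
Δf = ℏ/(2hτ) = 1/(4πτ)
Δf = 1/(4π × 7.419e-08 s)
Δf = 1.073e+06 Hz = 1.073 MHz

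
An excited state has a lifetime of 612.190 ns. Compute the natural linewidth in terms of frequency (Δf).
129.988 kHz

Using the energy-time uncertainty principle and E = hf:
ΔEΔt ≥ ℏ/2
hΔf·Δt ≥ ℏ/2

The minimum frequency uncertainty is:
Δf = ℏ/(2hτ) = 1/(4πτ)
Δf = 1/(4π × 6.122e-07 s)
Δf = 1.300e+05 Hz = 129.988 kHz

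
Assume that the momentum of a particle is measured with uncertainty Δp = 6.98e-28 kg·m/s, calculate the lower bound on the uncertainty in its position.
75.542 nm

Using the Heisenberg uncertainty principle:
ΔxΔp ≥ ℏ/2

The minimum uncertainty in position is:
Δx_min = ℏ/(2Δp)
Δx_min = (1.055e-34 J·s) / (2 × 6.980e-28 kg·m/s)
Δx_min = 7.554e-08 m = 75.542 nm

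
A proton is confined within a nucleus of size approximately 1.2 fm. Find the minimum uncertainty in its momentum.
4.394 × 10^-20 kg·m/s

Using the Heisenberg uncertainty principle:
ΔxΔp ≥ ℏ/2

With Δx ≈ L = 1.200e-15 m (the confinement size):
Δp_min = ℏ/(2Δx)
Δp_min = (1.055e-34 J·s) / (2 × 1.200e-15 m)
Δp_min = 4.394e-20 kg·m/s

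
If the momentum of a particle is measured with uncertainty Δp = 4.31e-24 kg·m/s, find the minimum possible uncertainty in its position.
12.234 pm

Using the Heisenberg uncertainty principle:
ΔxΔp ≥ ℏ/2

The minimum uncertainty in position is:
Δx_min = ℏ/(2Δp)
Δx_min = (1.055e-34 J·s) / (2 × 4.310e-24 kg·m/s)
Δx_min = 1.223e-11 m = 12.234 pm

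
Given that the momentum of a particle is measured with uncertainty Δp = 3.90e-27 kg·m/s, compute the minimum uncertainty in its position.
13.520 nm

Using the Heisenberg uncertainty principle:
ΔxΔp ≥ ℏ/2

The minimum uncertainty in position is:
Δx_min = ℏ/(2Δp)
Δx_min = (1.055e-34 J·s) / (2 × 3.900e-27 kg·m/s)
Δx_min = 1.352e-08 m = 13.520 nm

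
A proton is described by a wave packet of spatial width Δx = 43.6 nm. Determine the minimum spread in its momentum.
1.209 × 10^-27 kg·m/s

For a wave packet, the spatial width Δx and momentum spread Δp are related by the uncertainty principle:
ΔxΔp ≥ ℏ/2

The minimum momentum spread is:
Δp_min = ℏ/(2Δx)
Δp_min = (1.055e-34 J·s) / (2 × 4.360e-08 m)
Δp_min = 1.209e-27 kg·m/s

A wave packet cannot have both a well-defined position and well-defined momentum.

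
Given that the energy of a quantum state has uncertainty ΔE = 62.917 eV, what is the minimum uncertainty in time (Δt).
5.231 as

Using the energy-time uncertainty principle:
ΔEΔt ≥ ℏ/2

The minimum uncertainty in time is:
Δt_min = ℏ/(2ΔE)
Δt_min = (1.055e-34 J·s) / (2 × 1.008e-17 J)
Δt_min = 5.231e-18 s = 5.231 as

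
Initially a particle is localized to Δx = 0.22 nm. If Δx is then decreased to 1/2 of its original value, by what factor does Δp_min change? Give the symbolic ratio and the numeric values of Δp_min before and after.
Original Δp_min = 2.397 × 10^-25 kg·m/s; new Δp'_min = 4.794 × 10^-25 kg·m/s; ratio Δp'_min/Δp_min = 2.

From the uncertainty principle ΔxΔp ≥ ℏ/2, the minimum momentum uncertainty is Δp_min = ℏ/(2Δx).

Original (Δx = 0.22 nm = 2.200e-10 m):
Δp_min = (1.055e-34 J·s)/(2 × 2.200e-10 m) = 2.397e-25 kg·m/s

When Δx → (1/2)Δx:
Δp'_min = ℏ/(2 × (1/2)Δx) = 2 × ℏ/(2Δx) = 2 × Δp_min
Δp'_min = 2 × 2.397e-25 kg·m/s = 4.794e-25 kg·m/s

Since Δp_min ∝ 1/Δx, when Δx is decreased to 1/2 of its original value, Δp_min increases to 2 times its original value.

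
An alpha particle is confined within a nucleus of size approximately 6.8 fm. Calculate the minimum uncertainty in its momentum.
7.754 × 10^-21 kg·m/s

Using the Heisenberg uncertainty principle:
ΔxΔp ≥ ℏ/2

With Δx ≈ L = 6.800e-15 m (the confinement size):
Δp_min = ℏ/(2Δx)
Δp_min = (1.055e-34 J·s) / (2 × 6.800e-15 m)
Δp_min = 7.754e-21 kg·m/s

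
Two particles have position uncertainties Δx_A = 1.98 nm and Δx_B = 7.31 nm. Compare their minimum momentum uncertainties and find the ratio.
Particle A has the larger minimum momentum uncertainty, by a factor of 3.69.

For each particle, the minimum momentum uncertainty is Δp_min = ℏ/(2Δx):

Particle A: Δp_A = ℏ/(2×1.980e-09 m) = 2.663e-26 kg·m/s
Particle B: Δp_B = ℏ/(2×7.310e-09 m) = 7.213e-27 kg·m/s

Ratio: Δp_A/Δp_B = 3.69

Since Δp_min ∝ 1/Δx, the particle with smaller position uncertainty (A) has larger momentum uncertainty.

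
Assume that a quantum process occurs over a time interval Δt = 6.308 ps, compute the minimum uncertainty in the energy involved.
52.173 μeV

Using the energy-time uncertainty principle:
ΔEΔt ≥ ℏ/2

The minimum uncertainty in energy is:
ΔE_min = ℏ/(2Δt)
ΔE_min = (1.055e-34 J·s) / (2 × 6.308e-12 s)
ΔE_min = 8.359e-24 J = 52.173 μeV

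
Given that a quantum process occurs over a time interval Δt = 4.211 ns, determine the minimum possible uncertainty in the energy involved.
78.154 neV

Using the energy-time uncertainty principle:
ΔEΔt ≥ ℏ/2

The minimum uncertainty in energy is:
ΔE_min = ℏ/(2Δt)
ΔE_min = (1.055e-34 J·s) / (2 × 4.211e-09 s)
ΔE_min = 1.252e-26 J = 78.154 neV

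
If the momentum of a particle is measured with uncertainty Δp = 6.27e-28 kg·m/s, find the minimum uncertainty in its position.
84.097 nm

Using the Heisenberg uncertainty principle:
ΔxΔp ≥ ℏ/2

The minimum uncertainty in position is:
Δx_min = ℏ/(2Δp)
Δx_min = (1.055e-34 J·s) / (2 × 6.270e-28 kg·m/s)
Δx_min = 8.410e-08 m = 84.097 nm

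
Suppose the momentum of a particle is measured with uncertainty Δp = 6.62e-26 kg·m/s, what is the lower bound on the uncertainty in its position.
796.504 pm

Using the Heisenberg uncertainty principle:
ΔxΔp ≥ ℏ/2

The minimum uncertainty in position is:
Δx_min = ℏ/(2Δp)
Δx_min = (1.055e-34 J·s) / (2 × 6.620e-26 kg·m/s)
Δx_min = 7.965e-10 m = 796.504 pm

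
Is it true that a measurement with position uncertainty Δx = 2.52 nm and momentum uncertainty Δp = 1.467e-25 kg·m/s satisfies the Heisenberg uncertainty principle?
Yes, it satisfies the uncertainty principle.

Calculate the product ΔxΔp:
ΔxΔp = (2.520e-09 m) × (1.467e-25 kg·m/s)
ΔxΔp = 3.697e-34 J·s

Compare to the minimum allowed value ℏ/2:
ℏ/2 = 5.273e-35 J·s

Since ΔxΔp = 3.697e-34 J·s ≥ 5.273e-35 J·s = ℏ/2,
the measurement satisfies the uncertainty principle.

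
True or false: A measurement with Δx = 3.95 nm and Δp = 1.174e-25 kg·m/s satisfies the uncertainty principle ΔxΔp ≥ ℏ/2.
Yes, it satisfies the uncertainty principle.

Calculate the product ΔxΔp:
ΔxΔp = (3.950e-09 m) × (1.174e-25 kg·m/s)
ΔxΔp = 4.637e-34 J·s

Compare to the minimum allowed value ℏ/2:
ℏ/2 = 5.273e-35 J·s

Since ΔxΔp = 4.637e-34 J·s ≥ 5.273e-35 J·s = ℏ/2,
the measurement satisfies the uncertainty principle.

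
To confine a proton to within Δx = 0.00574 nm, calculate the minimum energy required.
157.446 meV

Localizing a particle requires giving it sufficient momentum uncertainty:

1. From uncertainty principle: Δp ≥ ℏ/(2Δx)
   Δp_min = (1.055e-34 J·s) / (2 × 5.740e-12 m)
   Δp_min = 9.186e-24 kg·m/s

2. This momentum uncertainty corresponds to kinetic energy:
   KE ≈ (Δp)²/(2m) = (9.186e-24)²/(2 × 1.673e-27 kg)
   KE = 2.523e-20 J = 157.446 meV

Tighter localization requires more energy.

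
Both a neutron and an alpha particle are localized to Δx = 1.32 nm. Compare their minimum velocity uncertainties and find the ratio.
The neutron has the larger minimum velocity uncertainty, by a ratio of 4.0.

For both particles, Δp_min = ℏ/(2Δx) = 3.995e-26 kg·m/s (same for both).

The velocity uncertainty is Δv = Δp/m:
- neutron: Δv = 3.995e-26 / 1.675e-27 = 2.385e+01 m/s = 23.849 m/s
- alpha particle: Δv = 3.995e-26 / 6.645e-27 = 6.012e+00 m/s = 6.012 m/s

Ratio: 2.385e+01 / 6.012e+00 = 4.0

The lighter particle has larger velocity uncertainty because Δv ∝ 1/m.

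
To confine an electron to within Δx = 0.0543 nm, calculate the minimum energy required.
3.230 eV

Localizing a particle requires giving it sufficient momentum uncertainty:

1. From uncertainty principle: Δp ≥ ℏ/(2Δx)
   Δp_min = (1.055e-34 J·s) / (2 × 5.430e-11 m)
   Δp_min = 9.711e-25 kg·m/s

2. This momentum uncertainty corresponds to kinetic energy:
   KE ≈ (Δp)²/(2m) = (9.711e-25)²/(2 × 9.109e-31 kg)
   KE = 5.176e-19 J = 3.230 eV

Tighter localization requires more energy.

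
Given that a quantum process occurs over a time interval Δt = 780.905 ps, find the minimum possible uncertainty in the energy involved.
421.442 neV

Using the energy-time uncertainty principle:
ΔEΔt ≥ ℏ/2

The minimum uncertainty in energy is:
ΔE_min = ℏ/(2Δt)
ΔE_min = (1.055e-34 J·s) / (2 × 7.809e-10 s)
ΔE_min = 6.752e-26 J = 421.442 neV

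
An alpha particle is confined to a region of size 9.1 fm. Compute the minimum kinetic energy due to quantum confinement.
15.769 keV

Using the uncertainty principle:

1. Position uncertainty: Δx ≈ 9.100e-15 m
2. Minimum momentum uncertainty: Δp = ℏ/(2Δx) = 5.794e-21 kg·m/s
3. Minimum kinetic energy:
   KE = (Δp)²/(2m) = (5.794e-21)²/(2 × 6.645e-27 kg)
   KE = 2.526e-15 J = 15.769 keV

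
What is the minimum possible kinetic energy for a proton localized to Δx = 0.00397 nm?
329.134 meV

Localizing a particle requires giving it sufficient momentum uncertainty:

1. From uncertainty principle: Δp ≥ ℏ/(2Δx)
   Δp_min = (1.055e-34 J·s) / (2 × 3.970e-12 m)
   Δp_min = 1.328e-23 kg·m/s

2. This momentum uncertainty corresponds to kinetic energy:
   KE ≈ (Δp)²/(2m) = (1.328e-23)²/(2 × 1.673e-27 kg)
   KE = 5.273e-20 J = 329.134 meV

Tighter localization requires more energy.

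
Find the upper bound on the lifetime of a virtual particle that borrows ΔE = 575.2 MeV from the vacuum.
5.722 × 10^-25 s

Using the energy-time uncertainty principle:
ΔEΔt ≥ ℏ/2

For a virtual particle borrowing energy ΔE, the maximum lifetime is:
Δt_max = ℏ/(2ΔE)

Converting energy:
ΔE = 575.2 MeV = 9.216e-11 J

Δt_max = (1.055e-34 J·s) / (2 × 9.216e-11 J)
Δt_max = 5.722e-25 s = 5.722 × 10^-25 s

Virtual particles with higher borrowed energy exist for shorter times.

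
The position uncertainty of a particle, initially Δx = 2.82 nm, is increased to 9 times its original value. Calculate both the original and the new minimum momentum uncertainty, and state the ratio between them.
Original Δp_min = 1.870 × 10^-26 kg·m/s; new Δp'_min = 2.078 × 10^-27 kg·m/s; ratio Δp'_min/Δp_min = 1/9.

From the uncertainty principle ΔxΔp ≥ ℏ/2, the minimum momentum uncertainty is Δp_min = ℏ/(2Δx).

Original (Δx = 2.82 nm = 2.820e-09 m):
Δp_min = (1.055e-34 J·s)/(2 × 2.820e-09 m) = 1.870e-26 kg·m/s

When Δx → 9Δx:
Δp'_min = ℏ/(2 × 9Δx) = (1/9) × ℏ/(2Δx) = (1/9) × Δp_min
Δp'_min = 1/9 × 1.870e-26 kg·m/s = 2.078e-27 kg·m/s

Since Δp_min ∝ 1/Δx, when Δx is increased to 9 times its original value, Δp_min decreases to 1/9 of its original value.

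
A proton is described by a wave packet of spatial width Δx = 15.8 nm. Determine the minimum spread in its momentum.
3.337 × 10^-27 kg·m/s

For a wave packet, the spatial width Δx and momentum spread Δp are related by the uncertainty principle:
ΔxΔp ≥ ℏ/2

The minimum momentum spread is:
Δp_min = ℏ/(2Δx)
Δp_min = (1.055e-34 J·s) / (2 × 1.580e-08 m)
Δp_min = 3.337e-27 kg·m/s

A wave packet cannot have both a well-defined position and well-defined momentum.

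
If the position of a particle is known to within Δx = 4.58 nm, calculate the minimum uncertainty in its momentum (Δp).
1.151 × 10^-26 kg·m/s

Using the Heisenberg uncertainty principle:
ΔxΔp ≥ ℏ/2

The minimum uncertainty in momentum is:
Δp_min = ℏ/(2Δx)
Δp_min = (1.055e-34 J·s) / (2 × 4.580e-09 m)
Δp_min = 1.151e-26 kg·m/s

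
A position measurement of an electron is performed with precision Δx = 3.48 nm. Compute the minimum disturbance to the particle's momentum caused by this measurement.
1.515 × 10^-26 kg·m/s

The uncertainty principle implies that measuring position disturbs momentum:
ΔxΔp ≥ ℏ/2

When we measure position with precision Δx, we necessarily introduce a momentum uncertainty:
Δp ≥ ℏ/(2Δx)
Δp_min = (1.055e-34 J·s) / (2 × 3.480e-09 m)
Δp_min = 1.515e-26 kg·m/s

The more precisely we measure position, the greater the momentum disturbance.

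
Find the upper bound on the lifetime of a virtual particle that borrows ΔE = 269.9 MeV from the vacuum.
1.219 ys

Using the energy-time uncertainty principle:
ΔEΔt ≥ ℏ/2

For a virtual particle borrowing energy ΔE, the maximum lifetime is:
Δt_max = ℏ/(2ΔE)

Converting energy:
ΔE = 269.9 MeV = 4.324e-11 J

Δt_max = (1.055e-34 J·s) / (2 × 4.324e-11 J)
Δt_max = 1.219e-24 s = 1.219 ys

Virtual particles with higher borrowed energy exist for shorter times.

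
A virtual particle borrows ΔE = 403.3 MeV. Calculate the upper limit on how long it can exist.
8.160 × 10^-25 s

Using the energy-time uncertainty principle:
ΔEΔt ≥ ℏ/2

For a virtual particle borrowing energy ΔE, the maximum lifetime is:
Δt_max = ℏ/(2ΔE)

Converting energy:
ΔE = 403.3 MeV = 6.462e-11 J

Δt_max = (1.055e-34 J·s) / (2 × 6.462e-11 J)
Δt_max = 8.160e-25 s = 8.160 × 10^-25 s

Virtual particles with higher borrowed energy exist for shorter times.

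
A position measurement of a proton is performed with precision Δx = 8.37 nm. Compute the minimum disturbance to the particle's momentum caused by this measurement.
6.300 × 10^-27 kg·m/s

The uncertainty principle implies that measuring position disturbs momentum:
ΔxΔp ≥ ℏ/2

When we measure position with precision Δx, we necessarily introduce a momentum uncertainty:
Δp ≥ ℏ/(2Δx)
Δp_min = (1.055e-34 J·s) / (2 × 8.370e-09 m)
Δp_min = 6.300e-27 kg·m/s

The more precisely we measure position, the greater the momentum disturbance.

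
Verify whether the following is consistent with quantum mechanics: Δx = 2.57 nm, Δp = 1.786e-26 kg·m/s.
No, it violates the uncertainty principle (impossible measurement).

Calculate the product ΔxΔp:
ΔxΔp = (2.570e-09 m) × (1.786e-26 kg·m/s)
ΔxΔp = 4.590e-35 J·s

Compare to the minimum allowed value ℏ/2:
ℏ/2 = 5.273e-35 J·s

Since ΔxΔp = 4.590e-35 J·s < 5.273e-35 J·s = ℏ/2,
the measurement violates the uncertainty principle.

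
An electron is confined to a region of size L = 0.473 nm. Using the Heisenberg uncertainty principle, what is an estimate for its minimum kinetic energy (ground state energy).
42.574 meV

Using the uncertainty principle to estimate ground state energy:

1. The position uncertainty is approximately the confinement size:
   Δx ≈ L = 4.730e-10 m

2. From ΔxΔp ≥ ℏ/2, the minimum momentum uncertainty is:
   Δp ≈ ℏ/(2L) = 1.115e-25 kg·m/s

3. The kinetic energy is approximately:
   KE ≈ (Δp)²/(2m) = (1.115e-25)²/(2 × 9.109e-31 kg)
   KE ≈ 6.821e-21 J = 42.574 meV

This is an order-of-magnitude estimate of the ground state energy.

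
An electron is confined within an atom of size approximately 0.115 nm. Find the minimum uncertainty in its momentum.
4.585 × 10^-25 kg·m/s

Using the Heisenberg uncertainty principle:
ΔxΔp ≥ ℏ/2

With Δx ≈ L = 1.150e-10 m (the confinement size):
Δp_min = ℏ/(2Δx)
Δp_min = (1.055e-34 J·s) / (2 × 1.150e-10 m)
Δp_min = 4.585e-25 kg·m/s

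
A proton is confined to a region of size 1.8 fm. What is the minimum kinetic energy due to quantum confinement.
1.601 MeV

Using the uncertainty principle:

1. Position uncertainty: Δx ≈ 1.800e-15 m
2. Minimum momentum uncertainty: Δp = ℏ/(2Δx) = 2.929e-20 kg·m/s
3. Minimum kinetic energy:
   KE = (Δp)²/(2m) = (2.929e-20)²/(2 × 1.673e-27 kg)
   KE = 2.565e-13 J = 1.601 MeV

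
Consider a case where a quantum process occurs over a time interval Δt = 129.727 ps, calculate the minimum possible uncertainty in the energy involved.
2.537 μeV

Using the energy-time uncertainty principle:
ΔEΔt ≥ ℏ/2

The minimum uncertainty in energy is:
ΔE_min = ℏ/(2Δt)
ΔE_min = (1.055e-34 J·s) / (2 × 1.297e-10 s)
ΔE_min = 4.065e-25 J = 2.537 μeV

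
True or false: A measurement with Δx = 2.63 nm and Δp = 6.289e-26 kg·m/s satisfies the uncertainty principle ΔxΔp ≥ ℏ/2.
Yes, it satisfies the uncertainty principle.

Calculate the product ΔxΔp:
ΔxΔp = (2.630e-09 m) × (6.289e-26 kg·m/s)
ΔxΔp = 1.654e-34 J·s

Compare to the minimum allowed value ℏ/2:
ℏ/2 = 5.273e-35 J·s

Since ΔxΔp = 1.654e-34 J·s ≥ 5.273e-35 J·s = ℏ/2,
the measurement satisfies the uncertainty principle.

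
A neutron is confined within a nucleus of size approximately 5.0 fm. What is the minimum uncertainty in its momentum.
1.055 × 10^-20 kg·m/s

Using the Heisenberg uncertainty principle:
ΔxΔp ≥ ℏ/2

With Δx ≈ L = 5.000e-15 m (the confinement size):
Δp_min = ℏ/(2Δx)
Δp_min = (1.055e-34 J·s) / (2 × 5.000e-15 m)
Δp_min = 1.055e-20 kg·m/s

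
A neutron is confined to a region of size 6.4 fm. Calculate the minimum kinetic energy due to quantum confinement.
126.472 keV

Using the uncertainty principle:

1. Position uncertainty: Δx ≈ 6.400e-15 m
2. Minimum momentum uncertainty: Δp = ℏ/(2Δx) = 8.239e-21 kg·m/s
3. Minimum kinetic energy:
   KE = (Δp)²/(2m) = (8.239e-21)²/(2 × 1.675e-27 kg)
   KE = 2.026e-14 J = 126.472 keV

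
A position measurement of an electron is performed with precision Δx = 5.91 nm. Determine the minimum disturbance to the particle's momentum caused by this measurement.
8.922 × 10^-27 kg·m/s

The uncertainty principle implies that measuring position disturbs momentum:
ΔxΔp ≥ ℏ/2

When we measure position with precision Δx, we necessarily introduce a momentum uncertainty:
Δp ≥ ℏ/(2Δx)
Δp_min = (1.055e-34 J·s) / (2 × 5.910e-09 m)
Δp_min = 8.922e-27 kg·m/s

The more precisely we measure position, the greater the momentum disturbance.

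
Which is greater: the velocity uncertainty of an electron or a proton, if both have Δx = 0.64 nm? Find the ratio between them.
The electron has the larger minimum velocity uncertainty, by a ratio of 1836.2.

For both particles, Δp_min = ℏ/(2Δx) = 8.239e-26 kg·m/s (same for both).

The velocity uncertainty is Δv = Δp/m:
- electron: Δv = 8.239e-26 / 9.109e-31 = 9.044e+04 m/s = 90.443 km/s
- proton: Δv = 8.239e-26 / 1.673e-27 = 4.926e+01 m/s = 49.257 m/s

Ratio: 9.044e+04 / 4.926e+01 = 1836.2

The lighter particle has larger velocity uncertainty because Δv ∝ 1/m.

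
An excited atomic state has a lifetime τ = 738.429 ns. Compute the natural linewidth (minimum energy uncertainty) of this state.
445.684 peV

Using the energy-time uncertainty principle:
ΔEΔt ≥ ℏ/2

The lifetime τ represents the time uncertainty Δt.
The natural linewidth (minimum energy uncertainty) is:

ΔE = ℏ/(2τ)
ΔE = (1.055e-34 J·s) / (2 × 7.384e-07 s)
ΔE = 7.141e-29 J = 445.684 peV

This natural linewidth limits the precision of spectroscopic measurements.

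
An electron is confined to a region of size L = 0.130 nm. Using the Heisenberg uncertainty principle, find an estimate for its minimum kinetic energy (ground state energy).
563.607 meV

Using the uncertainty principle to estimate ground state energy:

1. The position uncertainty is approximately the confinement size:
   Δx ≈ L = 1.300e-10 m

2. From ΔxΔp ≥ ℏ/2, the minimum momentum uncertainty is:
   Δp ≈ ℏ/(2L) = 4.056e-25 kg·m/s

3. The kinetic energy is approximately:
   KE ≈ (Δp)²/(2m) = (4.056e-25)²/(2 × 9.109e-31 kg)
   KE ≈ 9.030e-20 J = 563.607 meV

This is an order-of-magnitude estimate of the ground state energy.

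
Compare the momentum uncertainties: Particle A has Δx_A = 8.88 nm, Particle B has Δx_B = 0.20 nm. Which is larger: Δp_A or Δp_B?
Particle B has the larger minimum momentum uncertainty, by a factor of 44.40.

For each particle, the minimum momentum uncertainty is Δp_min = ℏ/(2Δx):

Particle A: Δp_A = ℏ/(2×8.880e-09 m) = 5.938e-27 kg·m/s
Particle B: Δp_B = ℏ/(2×2.000e-10 m) = 2.636e-25 kg·m/s

Ratio: Δp_B/Δp_A = 44.40

Since Δp_min ∝ 1/Δx, the particle with smaller position uncertainty (B) has larger momentum uncertainty.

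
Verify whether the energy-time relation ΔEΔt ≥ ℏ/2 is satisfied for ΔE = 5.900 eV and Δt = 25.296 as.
No, it violates the uncertainty relation.

Calculate the product ΔEΔt:
ΔE = 5.900 eV = 9.453e-19 J
ΔEΔt = (9.453e-19 J) × (2.530e-17 s)
ΔEΔt = 2.391e-35 J·s

Compare to the minimum allowed value ℏ/2:
ℏ/2 = 5.273e-35 J·s

Since ΔEΔt = 2.391e-35 J·s < 5.273e-35 J·s = ℏ/2,
this violates the uncertainty relation.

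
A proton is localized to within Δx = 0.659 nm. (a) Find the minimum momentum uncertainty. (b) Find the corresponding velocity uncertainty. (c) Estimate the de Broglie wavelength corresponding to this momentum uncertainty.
(a) Δp_min = 8.001 × 10^-26 kg·m/s
(b) Δv_min = 47.837 m/s
(c) λ_dB = 8.281 nm

Step-by-step:

(a) From the uncertainty principle:
Δp_min = ℏ/(2Δx) = (1.055e-34 J·s)/(2 × 6.590e-10 m) = 8.001e-26 kg·m/s

(b) The velocity uncertainty:
Δv = Δp/m = (8.001e-26 kg·m/s)/(1.673e-27 kg) = 4.784e+01 m/s = 47.837 m/s

(c) The de Broglie wavelength for this momentum:
λ = h/p = (6.626e-34 J·s)/(8.001e-26 kg·m/s) = 8.281e-09 m = 8.281 nm

Note: The de Broglie wavelength is comparable to the localization size, as expected from wave-particle duality.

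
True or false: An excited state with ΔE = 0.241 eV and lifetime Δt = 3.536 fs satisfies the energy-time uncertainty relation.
Yes, it satisfies the uncertainty relation.

Calculate the product ΔEΔt:
ΔE = 0.241 eV = 3.861e-20 J
ΔEΔt = (3.861e-20 J) × (3.536e-15 s)
ΔEΔt = 1.365e-34 J·s

Compare to the minimum allowed value ℏ/2:
ℏ/2 = 5.273e-35 J·s

Since ΔEΔt = 1.365e-34 J·s ≥ 5.273e-35 J·s = ℏ/2,
this satisfies the uncertainty relation.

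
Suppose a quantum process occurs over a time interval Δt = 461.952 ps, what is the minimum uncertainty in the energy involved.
712.425 neV

Using the energy-time uncertainty principle:
ΔEΔt ≥ ℏ/2

The minimum uncertainty in energy is:
ΔE_min = ℏ/(2Δt)
ΔE_min = (1.055e-34 J·s) / (2 × 4.620e-10 s)
ΔE_min = 1.141e-25 J = 712.425 neV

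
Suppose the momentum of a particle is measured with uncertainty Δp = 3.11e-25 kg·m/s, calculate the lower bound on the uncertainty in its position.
169.545 pm

Using the Heisenberg uncertainty principle:
ΔxΔp ≥ ℏ/2

The minimum uncertainty in position is:
Δx_min = ℏ/(2Δp)
Δx_min = (1.055e-34 J·s) / (2 × 3.110e-25 kg·m/s)
Δx_min = 1.695e-10 m = 169.545 pm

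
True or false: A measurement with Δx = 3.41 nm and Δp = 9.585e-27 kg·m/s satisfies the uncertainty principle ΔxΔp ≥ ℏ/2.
No, it violates the uncertainty principle (impossible measurement).

Calculate the product ΔxΔp:
ΔxΔp = (3.410e-09 m) × (9.585e-27 kg·m/s)
ΔxΔp = 3.268e-35 J·s

Compare to the minimum allowed value ℏ/2:
ℏ/2 = 5.273e-35 J·s

Since ΔxΔp = 3.268e-35 J·s < 5.273e-35 J·s = ℏ/2,
the measurement violates the uncertainty principle.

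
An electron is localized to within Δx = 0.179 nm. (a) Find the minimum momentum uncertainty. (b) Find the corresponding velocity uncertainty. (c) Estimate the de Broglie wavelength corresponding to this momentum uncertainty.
(a) Δp_min = 2.946 × 10^-25 kg·m/s
(b) Δv_min = 323.373 km/s
(c) λ_dB = 2.249 nm

Step-by-step:

(a) From the uncertainty principle:
Δp_min = ℏ/(2Δx) = (1.055e-34 J·s)/(2 × 1.790e-10 m) = 2.946e-25 kg·m/s

(b) The velocity uncertainty:
Δv = Δp/m = (2.946e-25 kg·m/s)/(9.109e-31 kg) = 3.234e+05 m/s = 323.373 km/s

(c) The de Broglie wavelength for this momentum:
λ = h/p = (6.626e-34 J·s)/(2.946e-25 kg·m/s) = 2.249e-09 m = 2.249 nm

Note: The de Broglie wavelength is comparable to the localization size, as expected from wave-particle duality.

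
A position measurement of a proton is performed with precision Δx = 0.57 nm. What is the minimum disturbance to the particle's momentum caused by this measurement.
9.251 × 10^-26 kg·m/s

The uncertainty principle implies that measuring position disturbs momentum:
ΔxΔp ≥ ℏ/2

When we measure position with precision Δx, we necessarily introduce a momentum uncertainty:
Δp ≥ ℏ/(2Δx)
Δp_min = (1.055e-34 J·s) / (2 × 5.700e-10 m)
Δp_min = 9.251e-26 kg·m/s

The more precisely we measure position, the greater the momentum disturbance.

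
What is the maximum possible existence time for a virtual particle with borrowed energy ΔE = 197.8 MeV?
1.664 ys

Using the energy-time uncertainty principle:
ΔEΔt ≥ ℏ/2

For a virtual particle borrowing energy ΔE, the maximum lifetime is:
Δt_max = ℏ/(2ΔE)

Converting energy:
ΔE = 197.8 MeV = 3.169e-11 J

Δt_max = (1.055e-34 J·s) / (2 × 3.169e-11 J)
Δt_max = 1.664e-24 s = 1.664 ys

Virtual particles with higher borrowed energy exist for shorter times.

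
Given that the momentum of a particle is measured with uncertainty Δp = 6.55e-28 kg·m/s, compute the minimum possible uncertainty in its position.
80.502 nm

Using the Heisenberg uncertainty principle:
ΔxΔp ≥ ℏ/2

The minimum uncertainty in position is:
Δx_min = ℏ/(2Δp)
Δx_min = (1.055e-34 J·s) / (2 × 6.550e-28 kg·m/s)
Δx_min = 8.050e-08 m = 80.502 nm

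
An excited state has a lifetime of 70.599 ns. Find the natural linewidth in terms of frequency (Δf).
1.127 MHz

Using the energy-time uncertainty principle and E = hf:
ΔEΔt ≥ ℏ/2
hΔf·Δt ≥ ℏ/2

The minimum frequency uncertainty is:
Δf = ℏ/(2hτ) = 1/(4πτ)
Δf = 1/(4π × 7.060e-08 s)
Δf = 1.127e+06 Hz = 1.127 MHz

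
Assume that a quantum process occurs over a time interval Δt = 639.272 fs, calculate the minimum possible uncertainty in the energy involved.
514.814 μeV

Using the energy-time uncertainty principle:
ΔEΔt ≥ ℏ/2

The minimum uncertainty in energy is:
ΔE_min = ℏ/(2Δt)
ΔE_min = (1.055e-34 J·s) / (2 × 6.393e-13 s)
ΔE_min = 8.248e-23 J = 514.814 μeV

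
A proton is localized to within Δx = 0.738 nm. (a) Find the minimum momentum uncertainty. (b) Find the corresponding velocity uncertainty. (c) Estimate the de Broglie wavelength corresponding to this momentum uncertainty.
(a) Δp_min = 7.145 × 10^-26 kg·m/s
(b) Δv_min = 42.716 m/s
(c) λ_dB = 9.274 nm

Step-by-step:

(a) From the uncertainty principle:
Δp_min = ℏ/(2Δx) = (1.055e-34 J·s)/(2 × 7.380e-10 m) = 7.145e-26 kg·m/s

(b) The velocity uncertainty:
Δv = Δp/m = (7.145e-26 kg·m/s)/(1.673e-27 kg) = 4.272e+01 m/s = 42.716 m/s

(c) The de Broglie wavelength for this momentum:
λ = h/p = (6.626e-34 J·s)/(7.145e-26 kg·m/s) = 9.274e-09 m = 9.274 nm

Note: The de Broglie wavelength is comparable to the localization size, as expected from wave-particle duality.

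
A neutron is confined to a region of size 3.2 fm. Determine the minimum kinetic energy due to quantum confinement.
505.890 keV

Using the uncertainty principle:

1. Position uncertainty: Δx ≈ 3.200e-15 m
2. Minimum momentum uncertainty: Δp = ℏ/(2Δx) = 1.648e-20 kg·m/s
3. Minimum kinetic energy:
   KE = (Δp)²/(2m) = (1.648e-20)²/(2 × 1.675e-27 kg)
   KE = 8.105e-14 J = 505.890 keV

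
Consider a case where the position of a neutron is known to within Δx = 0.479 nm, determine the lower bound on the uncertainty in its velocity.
65.723 m/s

Using the Heisenberg uncertainty principle and Δp = mΔv:
ΔxΔp ≥ ℏ/2
Δx(mΔv) ≥ ℏ/2

The minimum uncertainty in velocity is:
Δv_min = ℏ/(2mΔx)
Δv_min = (1.055e-34 J·s) / (2 × 1.675e-27 kg × 4.790e-10 m)
Δv_min = 6.572e+01 m/s = 65.723 m/s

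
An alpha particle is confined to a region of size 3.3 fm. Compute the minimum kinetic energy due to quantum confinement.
119.909 keV

Using the uncertainty principle:

1. Position uncertainty: Δx ≈ 3.300e-15 m
2. Minimum momentum uncertainty: Δp = ℏ/(2Δx) = 1.598e-20 kg·m/s
3. Minimum kinetic energy:
   KE = (Δp)²/(2m) = (1.598e-20)²/(2 × 6.645e-27 kg)
   KE = 1.921e-14 J = 119.909 keV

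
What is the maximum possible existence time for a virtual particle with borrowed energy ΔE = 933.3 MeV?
3.526 × 10^-25 s

Using the energy-time uncertainty principle:
ΔEΔt ≥ ℏ/2

For a virtual particle borrowing energy ΔE, the maximum lifetime is:
Δt_max = ℏ/(2ΔE)

Converting energy:
ΔE = 933.3 MeV = 1.495e-10 J

Δt_max = (1.055e-34 J·s) / (2 × 1.495e-10 J)
Δt_max = 3.526e-25 s = 3.526 × 10^-25 s

Virtual particles with higher borrowed energy exist for shorter times.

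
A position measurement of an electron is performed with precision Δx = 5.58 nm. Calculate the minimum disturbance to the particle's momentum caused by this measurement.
9.450 × 10^-27 kg·m/s

The uncertainty principle implies that measuring position disturbs momentum:
ΔxΔp ≥ ℏ/2

When we measure position with precision Δx, we necessarily introduce a momentum uncertainty:
Δp ≥ ℏ/(2Δx)
Δp_min = (1.055e-34 J·s) / (2 × 5.580e-09 m)
Δp_min = 9.450e-27 kg·m/s

The more precisely we measure position, the greater the momentum disturbance.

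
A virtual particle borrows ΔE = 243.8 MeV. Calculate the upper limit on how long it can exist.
1.350 ys

Using the energy-time uncertainty principle:
ΔEΔt ≥ ℏ/2

For a virtual particle borrowing energy ΔE, the maximum lifetime is:
Δt_max = ℏ/(2ΔE)

Converting energy:
ΔE = 243.8 MeV = 3.906e-11 J

Δt_max = (1.055e-34 J·s) / (2 × 3.906e-11 J)
Δt_max = 1.350e-24 s = 1.350 ys

Virtual particles with higher borrowed energy exist for shorter times.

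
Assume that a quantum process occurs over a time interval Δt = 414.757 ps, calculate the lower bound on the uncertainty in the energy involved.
793.491 neV

Using the energy-time uncertainty principle:
ΔEΔt ≥ ℏ/2

The minimum uncertainty in energy is:
ΔE_min = ℏ/(2Δt)
ΔE_min = (1.055e-34 J·s) / (2 × 4.148e-10 s)
ΔE_min = 1.271e-25 J = 793.491 neV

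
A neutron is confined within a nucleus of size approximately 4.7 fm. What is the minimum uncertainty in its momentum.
1.122 × 10^-20 kg·m/s

Using the Heisenberg uncertainty principle:
ΔxΔp ≥ ℏ/2

With Δx ≈ L = 4.700e-15 m (the confinement size):
Δp_min = ℏ/(2Δx)
Δp_min = (1.055e-34 J·s) / (2 × 4.700e-15 m)
Δp_min = 1.122e-20 kg·m/s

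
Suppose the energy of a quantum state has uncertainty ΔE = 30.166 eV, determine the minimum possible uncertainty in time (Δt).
10.910 as

Using the energy-time uncertainty principle:
ΔEΔt ≥ ℏ/2

The minimum uncertainty in time is:
Δt_min = ℏ/(2ΔE)
Δt_min = (1.055e-34 J·s) / (2 × 4.833e-18 J)
Δt_min = 1.091e-17 s = 10.910 as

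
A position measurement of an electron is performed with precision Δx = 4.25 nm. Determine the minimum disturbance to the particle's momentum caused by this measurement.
1.241 × 10^-26 kg·m/s

The uncertainty principle implies that measuring position disturbs momentum:
ΔxΔp ≥ ℏ/2

When we measure position with precision Δx, we necessarily introduce a momentum uncertainty:
Δp ≥ ℏ/(2Δx)
Δp_min = (1.055e-34 J·s) / (2 × 4.250e-09 m)
Δp_min = 1.241e-26 kg·m/s

The more precisely we measure position, the greater the momentum disturbance.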